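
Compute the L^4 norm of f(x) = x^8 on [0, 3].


Step 1: ||f||_4 = (integral_0^3 |x^8|^4 dx)^(1/4)
     = (integral_0^3 x^32 dx)^(1/4)
Step 2: integral_0^3 x^32 dx = [x^33/(33)] from 0 to 3 = 3^33/33
     = 5559060566555523/33 = 1.684564e+14
Step 3: ||f||_4 = (1.684564e+14)^(1/4) = 3602.648294


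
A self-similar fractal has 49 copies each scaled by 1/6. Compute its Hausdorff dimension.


For a self-similar set with N copies scaled by 1/r:
dim_H = log(N)/log(r) = log(49)/log(6)
= 3.89182/1.791759
= 2.172066


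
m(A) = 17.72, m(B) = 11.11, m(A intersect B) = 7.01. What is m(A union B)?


By inclusion-exclusion: m(A u B) = m(A) + m(B) - m(A n B)
= 17.72 + 11.11 - 7.01
= 21.82


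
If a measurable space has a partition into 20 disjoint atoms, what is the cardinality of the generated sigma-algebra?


Each element of the sigma-algebra is a union of some subset of the 20 atoms.
The number of such subsets is 2^20 = 1048576.


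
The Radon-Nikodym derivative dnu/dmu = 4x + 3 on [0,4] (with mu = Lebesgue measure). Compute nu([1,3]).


nu(A) = integral_A (dnu/dmu) dmu = integral_1^3 (4x + 3) dx
Step 1: Antiderivative F(x) = (4/2)x^2 + 3x
Step 2: F(3) = (4/2)*3^2 + 3*3 = 18 + 9 = 27
Step 3: F(1) = (4/2)*1^2 + 3*1 = 2 + 3 = 5
Step 4: nu([1,3]) = F(3) - F(1) = 27 - 5 = 22


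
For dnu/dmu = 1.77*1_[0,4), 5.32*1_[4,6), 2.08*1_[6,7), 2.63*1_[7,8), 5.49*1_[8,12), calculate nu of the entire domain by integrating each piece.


Integrate each piece of the Radon-Nikodym derivative:
Step 1: integral_0^4 1.77 dx = 1.77*(4-0) = 1.77*4 = 7.08
Step 2: integral_4^6 5.32 dx = 5.32*(6-4) = 5.32*2 = 10.64
Step 3: integral_6^7 2.08 dx = 2.08*(7-6) = 2.08*1 = 2.08
Step 4: integral_7^8 2.63 dx = 2.63*(8-7) = 2.63*1 = 2.63
Step 5: integral_8^12 5.49 dx = 5.49*(12-8) = 5.49*4 = 21.96
Total: 7.08 + 10.64 + 2.08 + 2.63 + 21.96 = 44.39


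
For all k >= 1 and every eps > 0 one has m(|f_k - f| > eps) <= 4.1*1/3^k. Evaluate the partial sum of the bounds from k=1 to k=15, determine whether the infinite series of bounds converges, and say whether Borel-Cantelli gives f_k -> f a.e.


Step 1: List the terms 4.1*1/3^k for k = 1 to 15:
  k=1: 1.366667
  k=2: 0.455556
  k=3: 0.151852
  k=4: 0.050617
  k=5: 0.016872
  k=6: 0.005624
  k=7: 0.001875
  k=8: 6.249047e-04
  k=9: 2.083016e-04
  k=10: 6.943386e-05
  k=11: 2.314462e-05
  k=12: 7.714873e-06
  k=13: 2.571624e-06
  k=14: 8.572081e-07
  k=15: 2.857360e-07
Step 2: Partial sum = 1.366667 + 0.455556 + 0.151852 + 0.050617 + 0.016872 + 0.005624 + 0.001875 + 6.249047e-04 + 2.083016e-04 + 6.943386e-05 + 2.314462e-05 + 7.714873e-06 + 2.571624e-06 + 8.572081e-07 + 2.857360e-07
     = 2.05
Step 3: The full series sum_(k>=1) 4.1*1/3^k converges (geometric series with ratio 1/3 < 1; a constant multiple of a convergent series converges).
Step 4: Fix eps > 0. Since sum_k m(|f_k - f| > eps) < infinity, the Borel-Cantelli lemma gives
        m(limsup_k {|f_k - f| > eps}) = 0, i.e. for a.e. x, |f_k(x) - f(x)| <= eps for all large k.
        Applying this with eps = 1/j for j = 1, 2, ... and intersecting the countably many full-measure sets,
        for a.e. x we get limsup_k |f_k(x) - f(x)| <= 1/j for every j, hence f_k -> f almost everywhere.
Conclusion: series converges; Borel-Cantelli yields f_k -> f a.e.


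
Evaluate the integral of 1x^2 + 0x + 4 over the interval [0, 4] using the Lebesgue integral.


The Lebesgue integral of a Riemann-integrable function agrees with the Riemann integral.
Antiderivative F(x) = (1/3)x^3 + (0/2)x^2 + 4x
F(4) = (1/3)*4^3 + (0/2)*4^2 + 4*4
     = (1/3)*64 + (0/2)*16 + 4*4
     = 21.333333 + 0.0 + 16
     = 37.333333
F(0) = 0.0
Integral = F(4) - F(0) = 37.333333 - 0.0 = 37.333333


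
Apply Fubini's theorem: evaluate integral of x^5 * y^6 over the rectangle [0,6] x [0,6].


By Fubini's theorem, the double integral factors as a product of single integrals:
Step 1: integral_0^6 x^5 dx = [x^6/6] from 0 to 6
     = 6^6/6 = 7776
Step 2: integral_0^6 y^6 dy = [y^7/7] from 0 to 6
     = 6^7/7 = 39990.857143
Step 3: Double integral = 7776 * 39990.857143 = 3.109689e+08


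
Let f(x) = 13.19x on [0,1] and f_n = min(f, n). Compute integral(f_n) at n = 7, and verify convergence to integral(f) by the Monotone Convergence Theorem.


f(x) = 13.19x on [0,1]; f_n(x) = min(13.19x, n). At n = 7:
Step 1: f(x) reaches 7 at x = 7/13.19 = 0.530705
Step 2: integral(f_7) = integral(13.19x, 0, 0.530705) + integral(7, 0.530705, 1)
       = 13.19*0.530705^2/2 + 7*(1 - 0.530705)
       = 1.857468 + 3.285064
       = 5.142532
Step 3: As n -> infinity, f_n increases to f, so by MCT integral(f_n) -> integral(f) = 13.19/2 = 6.595.
Convergence: integral(f_7) = 5.142532 -> 6.595 as n -> infinity


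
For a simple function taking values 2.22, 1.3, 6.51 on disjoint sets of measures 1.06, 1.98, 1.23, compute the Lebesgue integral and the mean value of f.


Step 1: Integral = sum(value_i * measure_i)
= 2.22*1.06 + 1.3*1.98 + 6.51*1.23
= 2.3532 + 2.574 + 8.0073
= 12.9345
Step 2: Total measure of domain = 1.06 + 1.98 + 1.23 = 4.27
Step 3: Average value = 12.9345 / 4.27 = 3.029157


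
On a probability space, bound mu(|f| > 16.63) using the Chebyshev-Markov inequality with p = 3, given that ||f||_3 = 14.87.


Chebyshev/Markov inequality: mu(|f| > eps) <= (||f||_p / eps)^p
Step 1: ||f||_3 / eps = 14.87 / 16.63 = 0.894167
Step 2: Raise to power p = 3:
  (0.894167)^3 = 0.714918
Step 3: Therefore mu(|f| > 16.63) <= 0.714918


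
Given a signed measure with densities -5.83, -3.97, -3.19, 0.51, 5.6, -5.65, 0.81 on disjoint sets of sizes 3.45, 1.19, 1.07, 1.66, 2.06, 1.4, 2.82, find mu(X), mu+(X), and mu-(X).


Step 1: Compute signed measure on each set:
  Set 1: -5.83 * 3.45 = -20.1135
  Set 2: -3.97 * 1.19 = -4.7243
  Set 3: -3.19 * 1.07 = -3.4133
  Set 4: 0.51 * 1.66 = 0.8466
  Set 5: 5.6 * 2.06 = 11.536
  Set 6: -5.65 * 1.4 = -7.91
  Set 7: 0.81 * 2.82 = 2.2842
Step 2: Total signed measure = (-20.1135) + (-4.7243) + (-3.4133) + (0.8466) + (11.536) + (-7.91) + (2.2842)
     = -21.4943
Step 3: Positive part mu+(X) = sum of positive contributions = 14.6668
Step 4: Negative part mu-(X) = |sum of negative contributions| = 36.1611


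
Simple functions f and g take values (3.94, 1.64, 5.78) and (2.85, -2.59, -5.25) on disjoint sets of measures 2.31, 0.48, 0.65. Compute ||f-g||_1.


Step 1: Compute differences f_i - g_i:
  3.94 - 2.85 = 1.09
  1.64 - -2.59 = 4.23
  5.78 - -5.25 = 11.03
Step 2: Compute |diff|^1 * measure for each set:
  |1.09|^1 * 2.31 = 1.09 * 2.31 = 2.5179
  |4.23|^1 * 0.48 = 4.23 * 0.48 = 2.0304
  |11.03|^1 * 0.65 = 11.03 * 0.65 = 7.1695
Step 3: Sum = 11.7178
Step 4: ||f-g||_1 = (11.7178)^(1/1) = 11.7178


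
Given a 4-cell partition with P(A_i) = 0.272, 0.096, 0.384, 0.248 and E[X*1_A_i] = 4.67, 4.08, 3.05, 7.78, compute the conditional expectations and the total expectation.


For each cell A_i: E[X|A_i] = E[X*1_A_i] / P(A_i)
Step 1: E[X|A_1] = 4.67 / 0.272 = 17.169118
Step 2: E[X|A_2] = 4.08 / 0.096 = 42.5
Step 3: E[X|A_3] = 3.05 / 0.384 = 7.942708
Step 4: E[X|A_4] = 7.78 / 0.248 = 31.370968
Verification: E[X] = sum E[X*1_A_i] = 4.67 + 4.08 + 3.05 + 7.78 = 19.58


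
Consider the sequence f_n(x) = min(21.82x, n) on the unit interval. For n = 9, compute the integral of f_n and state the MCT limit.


f(x) = 21.82x on [0,1]; f_n(x) = min(21.82x, n). At n = 9:
Step 1: f(x) reaches 9 at x = 9/21.82 = 0.412466
Step 2: integral(f_9) = integral(21.82x, 0, 0.412466) + integral(9, 0.412466, 1)
       = 21.82*0.412466^2/2 + 9*(1 - 0.412466)
       = 1.856095 + 5.287809
       = 7.143905
Step 3: As n -> infinity, f_n increases to f, so by MCT integral(f_n) -> integral(f) = 21.82/2 = 10.91.
Convergence: integral(f_9) = 7.143905 -> 10.91 as n -> infinity


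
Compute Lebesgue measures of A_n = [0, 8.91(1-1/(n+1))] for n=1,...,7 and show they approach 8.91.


By continuity of measure from below: if A_n increases to A, then m(A_n) -> m(A).
Here A = [0, 8.91], so m(A) = 8.91
Step 1: a_1 = 8.91*(1 - 1/2) = 4.455, m(A_1) = 4.455
Step 2: a_2 = 8.91*(1 - 1/3) = 5.94, m(A_2) = 5.94
Step 3: a_3 = 8.91*(1 - 1/4) = 6.6825, m(A_3) = 6.6825
Step 4: a_4 = 8.91*(1 - 1/5) = 7.128, m(A_4) = 7.128
Step 5: a_5 = 8.91*(1 - 1/6) = 7.425, m(A_5) = 7.425
Step 6: a_6 = 8.91*(1 - 1/7) = 7.6371, m(A_6) = 7.6371
Step 7: a_7 = 8.91*(1 - 1/8) = 7.7963, m(A_7) = 7.7963
Limit: m(A_n) -> m([0,8.91]) = 8.91


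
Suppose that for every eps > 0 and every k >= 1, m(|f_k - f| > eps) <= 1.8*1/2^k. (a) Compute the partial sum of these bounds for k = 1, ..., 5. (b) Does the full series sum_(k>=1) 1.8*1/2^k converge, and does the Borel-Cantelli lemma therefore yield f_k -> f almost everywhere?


Step 1: List the terms 1.8*1/2^k for k = 1 to 5:
  k=1: 0.9
  k=2: 0.45
  k=3: 0.225
  k=4: 0.1125
  k=5: 0.05625
Step 2: Partial sum = 0.9 + 0.45 + 0.225 + 0.1125 + 0.05625
     = 1.74375
Step 3: The full series sum_(k>=1) 1.8*1/2^k converges (geometric series with ratio 1/2 < 1; a constant multiple of a convergent series converges).
Step 4: Fix eps > 0. Since sum_k m(|f_k - f| > eps) < infinity, the Borel-Cantelli lemma gives
        m(limsup_k {|f_k - f| > eps}) = 0, i.e. for a.e. x, |f_k(x) - f(x)| <= eps for all large k.
        Applying this with eps = 1/j for j = 1, 2, ... and intersecting the countably many full-measure sets,
        for a.e. x we get limsup_k |f_k(x) - f(x)| <= 1/j for every j, hence f_k -> f almost everywhere.
Conclusion: series converges; Borel-Cantelli yields f_k -> f a.e.


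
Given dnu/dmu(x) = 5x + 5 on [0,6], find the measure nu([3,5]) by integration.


nu(A) = integral_A (dnu/dmu) dmu = integral_3^5 (5x + 5) dx
Step 1: Antiderivative F(x) = (5/2)x^2 + 5x
Step 2: F(5) = (5/2)*5^2 + 5*5 = 62.5 + 25 = 87.5
Step 3: F(3) = (5/2)*3^2 + 5*3 = 22.5 + 15 = 37.5
Step 4: nu([3,5]) = F(5) - F(3) = 87.5 - 37.5 = 50


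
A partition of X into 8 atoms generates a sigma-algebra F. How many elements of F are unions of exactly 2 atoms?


Each element of F is a union of some subset of the 8 atoms.
Elements that are unions of exactly 2 atoms correspond to 2-element subsets of the 8 atoms.
Count = C(8, 2) = 8! / (2! * 6!) = 28.


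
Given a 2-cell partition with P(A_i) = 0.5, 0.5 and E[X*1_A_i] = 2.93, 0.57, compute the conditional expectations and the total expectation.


For each cell A_i: E[X|A_i] = E[X*1_A_i] / P(A_i)
Step 1: E[X|A_1] = 2.93 / 0.5 = 5.86
Step 2: E[X|A_2] = 0.57 / 0.5 = 1.14
Verification: E[X] = sum E[X*1_A_i] = 2.93 + 0.57 = 3.5


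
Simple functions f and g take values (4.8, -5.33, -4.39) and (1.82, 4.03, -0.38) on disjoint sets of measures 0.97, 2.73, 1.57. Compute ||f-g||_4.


Step 1: Compute differences f_i - g_i:
  4.8 - 1.82 = 2.98
  -5.33 - 4.03 = -9.36
  -4.39 - -0.38 = -4.01
Step 2: Compute |diff|^4 * measure for each set:
  |2.98|^4 * 0.97 = 78.861504 * 0.97 = 76.495659
  |-9.36|^4 * 2.73 = 7675.442012 * 2.73 = 20953.956693
  |-4.01|^4 * 1.57 = 258.569616 * 1.57 = 405.954297
Step 3: Sum = 21436.406649
Step 4: ||f-g||_4 = (21436.406649)^(1/4) = 12.100073


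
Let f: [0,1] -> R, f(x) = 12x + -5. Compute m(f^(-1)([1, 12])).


f^(-1)([1, 12]) = {x : 1 <= 12x + -5 <= 12}
Solving: (1 - -5)/12 <= x <= (12 - -5)/12
= [0.5, 1.416667]
Intersecting with [0,1]: [0.5, 1]
Measure = 1 - 0.5 = 0.5


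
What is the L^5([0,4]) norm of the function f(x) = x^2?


Step 1: ||f||_5 = (integral_0^4 |x^2|^5 dx)^(1/5)
     = (integral_0^4 x^10 dx)^(1/5)
Step 2: integral_0^4 x^10 dx = [x^11/(11)] from 0 to 4 = 4^11/11
     = 4194304/11 = 381300.363636
Step 3: ||f||_5 = (381300.363636)^(1/5) = 13.069334


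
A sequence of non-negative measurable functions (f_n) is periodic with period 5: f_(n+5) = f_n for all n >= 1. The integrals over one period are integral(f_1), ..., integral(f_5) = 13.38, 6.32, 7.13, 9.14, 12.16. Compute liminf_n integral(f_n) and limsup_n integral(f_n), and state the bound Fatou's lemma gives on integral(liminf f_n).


The sequence (integral(f_n)) is periodic with period 5, repeating the values 13.38, 6.32, 7.13, 9.14, 12.16 indefinitely.
Step 1: For a periodic sequence, every tail (a_m, a_(m+1), ...) contains all 5 period values infinitely often.
Step 2: Hence inf of every tail = min of the period values = min(13.38, 6.32, 7.13, 9.14, 12.16) = 6.32.
        liminf_n integral(f_n) = sup over m of (inf of tail from m) = 6.32.
Step 3: Similarly sup of every tail = max of the period values = 13.38.
        limsup_n integral(f_n) = 13.38.
Step 4: Fatou's lemma: integral(liminf_n f_n) <= liminf_n integral(f_n) = 6.32.
        So the integral of the pointwise liminf is at most 6.32.


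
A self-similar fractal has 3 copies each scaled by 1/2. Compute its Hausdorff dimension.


For a self-similar set with N copies scaled by 1/r:
dim_H = log(N)/log(r) = log(3)/log(2)
= 1.098612/0.693147
= 1.584963


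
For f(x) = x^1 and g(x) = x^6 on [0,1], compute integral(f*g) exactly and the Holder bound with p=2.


Step 1: Exact integral of f*g = integral(x^7, 0, 1) = 1/8
     = 0.125
Step 2: Holder bound with p=2, q=2:
  ||f||_p = (integral x^2 dx)^(1/2) = (1/3)^(1/2) = 0.57735
  ||g||_q = (integral x^12 dx)^(1/2) = (1/13)^(1/2) = 0.27735
Step 3: Holder bound = ||f||_p * ||g||_q = 0.57735 * 0.27735 = 0.160128
Verification: 0.125 <= 0.160128 (Holder holds)


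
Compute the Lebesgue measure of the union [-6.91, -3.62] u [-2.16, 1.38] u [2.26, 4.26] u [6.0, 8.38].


For pairwise disjoint intervals, m(union) = sum of lengths.
= (-3.62 - -6.91) + (1.38 - -2.16) + (4.26 - 2.26) + (8.38 - 6.0)
= 3.29 + 3.54 + 2 + 2.38
= 11.21


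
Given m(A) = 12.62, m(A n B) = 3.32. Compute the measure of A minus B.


m(A \ B) = m(A) - m(A n B)
= 12.62 - 3.32
= 9.3


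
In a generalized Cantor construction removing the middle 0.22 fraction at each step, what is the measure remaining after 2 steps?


Step 1: At each step, fraction remaining = 1 - 0.22 = 0.78
Step 2: After 2 steps, measure = (0.78)^2
Step 3: Computing the power step by step:
  After step 1: 0.78
  After step 2: 0.6084
Result = 0.6084


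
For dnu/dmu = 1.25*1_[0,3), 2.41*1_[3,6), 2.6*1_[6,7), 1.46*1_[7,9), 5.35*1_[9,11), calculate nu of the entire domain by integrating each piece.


Integrate each piece of the Radon-Nikodym derivative:
Step 1: integral_0^3 1.25 dx = 1.25*(3-0) = 1.25*3 = 3.75
Step 2: integral_3^6 2.41 dx = 2.41*(6-3) = 2.41*3 = 7.23
Step 3: integral_6^7 2.6 dx = 2.6*(7-6) = 2.6*1 = 2.6
Step 4: integral_7^9 1.46 dx = 1.46*(9-7) = 1.46*2 = 2.92
Step 5: integral_9^11 5.35 dx = 5.35*(11-9) = 5.35*2 = 10.7
Total: 3.75 + 7.23 + 2.6 + 2.92 + 10.7 = 27.2


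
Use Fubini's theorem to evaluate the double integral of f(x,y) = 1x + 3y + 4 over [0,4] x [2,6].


By Fubini, integrate in x first, then y.
Step 1: Fix y, integrate over x in [0,4]:
  integral(1x + 3y + 4, x=0..4)
  = 1*(4^2 - 0^2)/2 + (3y + 4)*(4 - 0)
  = 8 + (3y + 4)*4
  = 8 + 12y + 16
  = 24 + 12y
Step 2: Integrate over y in [2,6]:
  integral(24 + 12y, y=2..6)
  = 24*4 + 12*(6^2 - 2^2)/2
  = 96 + 192
  = 288


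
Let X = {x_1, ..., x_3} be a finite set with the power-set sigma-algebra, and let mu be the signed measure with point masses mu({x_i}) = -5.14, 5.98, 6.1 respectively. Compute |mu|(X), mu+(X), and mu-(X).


Step 1: Every measurable set is a union of atoms (the cells / points), so a Hahn decomposition is
  obtained by grouping atoms by sign: P = union of atoms with mu > 0, N = union of the remaining atoms.
  Atoms in P (indices): 2, 3;  atoms in N (indices): 1
  Positive values: 5.98, 6.1
  Negative values: -5.14
Step 2: mu+(X) = mu(P) = sum of positive atom values = 12.08
Step 3: mu-(X) = -mu(N) = sum of |negative atom values| = 5.14
Step 4: |mu|(X) = mu+(X) + mu-(X) = 12.08 + 5.14 = 17.22


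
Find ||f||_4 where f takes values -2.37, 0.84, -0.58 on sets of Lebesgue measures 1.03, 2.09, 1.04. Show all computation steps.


Step 1: Compute |f_i|^4 for each value:
  |-2.37|^4 = 31.549566
  |0.84|^4 = 0.497871
  |-0.58|^4 = 0.113165
Step 2: Multiply by measures and sum:
  31.549566 * 1.03 = 32.496053
  0.497871 * 2.09 = 1.040551
  0.113165 * 1.04 = 0.117692
Sum = 32.496053 + 1.040551 + 0.117692 = 33.654295
Step 3: Take the p-th root:
||f||_4 = (33.654295)^(1/4) = 2.408575


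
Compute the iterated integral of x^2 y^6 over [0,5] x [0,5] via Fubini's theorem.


By Fubini's theorem, the double integral factors as a product of single integrals:
Step 1: integral_0^5 x^2 dx = [x^3/3] from 0 to 5
     = 5^3/3 = 41.666667
Step 2: integral_0^5 y^6 dy = [y^7/7] from 0 to 5
     = 5^7/7 = 11160.714286
Step 3: Double integral = 41.666667 * 11160.714286 = 465029.761905


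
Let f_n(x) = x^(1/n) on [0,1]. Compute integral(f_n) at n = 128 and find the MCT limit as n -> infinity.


At n = 128: f_128(x) = x^(1/128).
Step 1: integral(x^(1/128), 0, 1) = [x^(1/128+1) / (1/128+1)] from 0 to 1
     = 1 / (1/128 + 1) = 1 / ((128+1)/128) = 128/(128+1)
     = 128/129 = 0.992248
Step 2: As n -> infinity, f_n(x) = x^(1/n) -> 1 for x in (0,1], and f_n is increasing in n.
By MCT, lim_n integral(f_n) = integral(lim_n f_n) = integral(1, 0, 1) = 1.
Step 3: Verify convergence: 128/129 = 0.992248 -> 1


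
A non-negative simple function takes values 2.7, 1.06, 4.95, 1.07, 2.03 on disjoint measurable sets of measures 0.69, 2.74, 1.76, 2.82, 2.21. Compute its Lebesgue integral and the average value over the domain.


Step 1: Integral = sum(value_i * measure_i)
= 2.7*0.69 + 1.06*2.74 + 4.95*1.76 + 1.07*2.82 + 2.03*2.21
= 1.863 + 2.9044 + 8.712 + 3.0174 + 4.4863
= 20.9831
Step 2: Total measure of domain = 0.69 + 2.74 + 1.76 + 2.82 + 2.21 = 10.22
Step 3: Average value = 20.9831 / 10.22 = 2.053141


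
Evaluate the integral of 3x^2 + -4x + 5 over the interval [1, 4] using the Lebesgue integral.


The Lebesgue integral of a Riemann-integrable function agrees with the Riemann integral.
Antiderivative F(x) = (3/3)x^3 + (-4/2)x^2 + 5x
F(4) = (3/3)*4^3 + (-4/2)*4^2 + 5*4
     = (3/3)*64 + (-4/2)*16 + 5*4
     = 64 + -32 + 20
     = 52
F(1) = 4
Integral = F(4) - F(1) = 52 - 4 = 48


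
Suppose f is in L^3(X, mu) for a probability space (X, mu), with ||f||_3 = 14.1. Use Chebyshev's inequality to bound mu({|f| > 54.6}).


Chebyshev/Markov inequality: mu(|f| > eps) <= (||f||_p / eps)^p
Step 1: ||f||_3 / eps = 14.1 / 54.6 = 0.258242
Step 2: Raise to power p = 3:
  (0.258242)^3 = 0.017222
Step 3: Therefore mu(|f| > 54.6) <= 0.017222


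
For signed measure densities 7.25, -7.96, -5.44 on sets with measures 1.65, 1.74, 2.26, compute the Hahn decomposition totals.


Step 1: Compute signed measure on each set:
  Set 1: 7.25 * 1.65 = 11.9625
  Set 2: -7.96 * 1.74 = -13.8504
  Set 3: -5.44 * 2.26 = -12.2944
Step 2: Total signed measure = (11.9625) + (-13.8504) + (-12.2944)
     = -14.1823
Step 3: Positive part mu+(X) = sum of positive contributions = 11.9625
Step 4: Negative part mu-(X) = |sum of negative contributions| = 26.1448


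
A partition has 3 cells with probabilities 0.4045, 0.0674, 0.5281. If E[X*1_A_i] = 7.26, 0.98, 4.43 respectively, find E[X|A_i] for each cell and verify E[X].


For each cell A_i: E[X|A_i] = E[X*1_A_i] / P(A_i)
Step 1: E[X|A_1] = 7.26 / 0.4045 = 17.948084
Step 2: E[X|A_2] = 0.98 / 0.0674 = 14.540059
Step 3: E[X|A_3] = 4.43 / 0.5281 = 8.388563
Verification: E[X] = sum E[X*1_A_i] = 7.26 + 0.98 + 4.43 = 12.67


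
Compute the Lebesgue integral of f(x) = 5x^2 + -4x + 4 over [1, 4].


The Lebesgue integral of a Riemann-integrable function agrees with the Riemann integral.
Antiderivative F(x) = (5/3)x^3 + (-4/2)x^2 + 4x
F(4) = (5/3)*4^3 + (-4/2)*4^2 + 4*4
     = (5/3)*64 + (-4/2)*16 + 4*4
     = 106.666667 + -32 + 16
     = 90.666667
F(1) = 3.666667
Integral = F(4) - F(1) = 90.666667 - 3.666667 = 87


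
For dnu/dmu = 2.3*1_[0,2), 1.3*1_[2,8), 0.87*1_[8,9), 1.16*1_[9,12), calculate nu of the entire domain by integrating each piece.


Integrate each piece of the Radon-Nikodym derivative:
Step 1: integral_0^2 2.3 dx = 2.3*(2-0) = 2.3*2 = 4.6
Step 2: integral_2^8 1.3 dx = 1.3*(8-2) = 1.3*6 = 7.8
Step 3: integral_8^9 0.87 dx = 0.87*(9-8) = 0.87*1 = 0.87
Step 4: integral_9^12 1.16 dx = 1.16*(12-9) = 1.16*3 = 3.48
Total: 4.6 + 7.8 + 0.87 + 3.48 = 16.75


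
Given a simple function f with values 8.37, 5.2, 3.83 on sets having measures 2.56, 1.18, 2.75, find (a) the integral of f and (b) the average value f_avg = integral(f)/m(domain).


Step 1: Integral = sum(value_i * measure_i)
= 8.37*2.56 + 5.2*1.18 + 3.83*2.75
= 21.4272 + 6.136 + 10.5325
= 38.0957
Step 2: Total measure of domain = 2.56 + 1.18 + 2.75 = 6.49
Step 3: Average value = 38.0957 / 6.49 = 5.869908


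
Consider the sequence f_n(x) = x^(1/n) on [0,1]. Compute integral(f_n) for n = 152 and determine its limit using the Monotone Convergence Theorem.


At n = 152: f_152(x) = x^(1/152).
Step 1: integral(x^(1/152), 0, 1) = [x^(1/152+1) / (1/152+1)] from 0 to 1
     = 1 / (1/152 + 1) = 1 / ((152+1)/152) = 152/(152+1)
     = 152/153 = 0.993464
Step 2: As n -> infinity, f_n(x) = x^(1/n) -> 1 for x in (0,1], and f_n is increasing in n.
By MCT, lim_n integral(f_n) = integral(lim_n f_n) = integral(1, 0, 1) = 1.
Step 3: Verify convergence: 152/153 = 0.993464 -> 1


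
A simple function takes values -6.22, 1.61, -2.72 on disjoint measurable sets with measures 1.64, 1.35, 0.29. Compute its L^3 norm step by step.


Step 1: Compute |f_i|^3 for each value:
  |-6.22|^3 = 240.641848
  |1.61|^3 = 4.173281
  |-2.72|^3 = 20.123648
Step 2: Multiply by measures and sum:
  240.641848 * 1.64 = 394.652631
  4.173281 * 1.35 = 5.633929
  20.123648 * 0.29 = 5.835858
Sum = 394.652631 + 5.633929 + 5.835858 = 406.122418
Step 3: Take the p-th root:
||f||_3 = (406.122418)^(1/3) = 7.405465


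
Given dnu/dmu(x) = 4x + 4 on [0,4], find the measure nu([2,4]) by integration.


nu(A) = integral_A (dnu/dmu) dmu = integral_2^4 (4x + 4) dx
Step 1: Antiderivative F(x) = (4/2)x^2 + 4x
Step 2: F(4) = (4/2)*4^2 + 4*4 = 32 + 16 = 48
Step 3: F(2) = (4/2)*2^2 + 4*2 = 8 + 8 = 16
Step 4: nu([2,4]) = F(4) - F(2) = 48 - 16 = 32


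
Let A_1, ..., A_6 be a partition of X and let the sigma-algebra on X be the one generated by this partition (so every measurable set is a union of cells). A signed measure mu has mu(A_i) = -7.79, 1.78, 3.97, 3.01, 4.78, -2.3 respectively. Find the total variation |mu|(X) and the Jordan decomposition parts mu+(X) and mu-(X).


Step 1: Every measurable set is a union of atoms (the cells / points), so a Hahn decomposition is
  obtained by grouping atoms by sign: P = union of atoms with mu > 0, N = union of the remaining atoms.
  Atoms in P (indices): 2, 3, 4, 5;  atoms in N (indices): 1, 6
  Positive values: 1.78, 3.97, 3.01, 4.78
  Negative values: -7.79, -2.3
Step 2: mu+(X) = mu(P) = sum of positive atom values = 13.54
Step 3: mu-(X) = -mu(N) = sum of |negative atom values| = 10.09
Step 4: |mu|(X) = mu+(X) + mu-(X) = 13.54 + 10.09 = 23.63


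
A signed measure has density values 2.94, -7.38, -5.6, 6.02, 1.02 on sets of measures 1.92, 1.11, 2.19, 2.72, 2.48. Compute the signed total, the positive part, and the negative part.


Step 1: Compute signed measure on each set:
  Set 1: 2.94 * 1.92 = 5.6448
  Set 2: -7.38 * 1.11 = -8.1918
  Set 3: -5.6 * 2.19 = -12.264
  Set 4: 6.02 * 2.72 = 16.3744
  Set 5: 1.02 * 2.48 = 2.5296
Step 2: Total signed measure = (5.6448) + (-8.1918) + (-12.264) + (16.3744) + (2.5296)
     = 4.093
Step 3: Positive part mu+(X) = sum of positive contributions = 24.5488
Step 4: Negative part mu-(X) = |sum of negative contributions| = 20.4558


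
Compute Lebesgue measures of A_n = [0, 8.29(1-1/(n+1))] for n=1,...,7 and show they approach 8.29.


By continuity of measure from below: if A_n increases to A, then m(A_n) -> m(A).
Here A = [0, 8.29], so m(A) = 8.29
Step 1: a_1 = 8.29*(1 - 1/2) = 4.145, m(A_1) = 4.145
Step 2: a_2 = 8.29*(1 - 1/3) = 5.5267, m(A_2) = 5.5267
Step 3: a_3 = 8.29*(1 - 1/4) = 6.2175, m(A_3) = 6.2175
Step 4: a_4 = 8.29*(1 - 1/5) = 6.632, m(A_4) = 6.632
Step 5: a_5 = 8.29*(1 - 1/6) = 6.9083, m(A_5) = 6.9083
Step 6: a_6 = 8.29*(1 - 1/7) = 7.1057, m(A_6) = 7.1057
Step 7: a_7 = 8.29*(1 - 1/8) = 7.2537, m(A_7) = 7.2537
Limit: m(A_n) -> m([0,8.29]) = 8.29


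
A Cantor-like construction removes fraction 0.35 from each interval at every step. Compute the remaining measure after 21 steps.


Step 1: At each step, fraction remaining = 1 - 0.35 = 0.65
Step 2: After 21 steps, measure = (0.65)^21
Result = 1.178095e-04


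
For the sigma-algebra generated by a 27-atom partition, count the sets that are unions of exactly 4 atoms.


Each element of F is a union of some subset of the 27 atoms.
Elements that are unions of exactly 4 atoms correspond to 4-element subsets of the 27 atoms.
Count = C(27, 4) = 27! / (4! * 23!) = 17550.


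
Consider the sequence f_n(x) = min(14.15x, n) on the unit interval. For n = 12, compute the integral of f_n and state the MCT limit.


f(x) = 14.15x on [0,1]; f_n(x) = min(14.15x, n). At n = 12:
Step 1: f(x) reaches 12 at x = 12/14.15 = 0.848057
Step 2: integral(f_12) = integral(14.15x, 0, 0.848057) + integral(12, 0.848057, 1)
       = 14.15*0.848057^2/2 + 12*(1 - 0.848057)
       = 5.088339 + 1.823322
       = 6.911661
Step 3: As n -> infinity, f_n increases to f, so by MCT integral(f_n) -> integral(f) = 14.15/2 = 7.075.
Convergence: integral(f_12) = 6.911661 -> 7.075 as n -> infinity


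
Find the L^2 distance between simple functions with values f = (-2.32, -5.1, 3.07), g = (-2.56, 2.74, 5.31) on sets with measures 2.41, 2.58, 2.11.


Step 1: Compute differences f_i - g_i:
  -2.32 - -2.56 = 0.24
  -5.1 - 2.74 = -7.84
  3.07 - 5.31 = -2.24
Step 2: Compute |diff|^2 * measure for each set:
  |0.24|^2 * 2.41 = 0.0576 * 2.41 = 0.138816
  |-7.84|^2 * 2.58 = 61.4656 * 2.58 = 158.581248
  |-2.24|^2 * 2.11 = 5.0176 * 2.11 = 10.587136
Step 3: Sum = 169.3072
Step 4: ||f-g||_2 = (169.3072)^(1/2) = 13.01181


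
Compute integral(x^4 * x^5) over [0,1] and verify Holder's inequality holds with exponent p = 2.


Step 1: Exact integral of f*g = integral(x^9, 0, 1) = 1/10
     = 0.1
Step 2: Holder bound with p=2, q=2:
  ||f||_p = (integral x^8 dx)^(1/2) = (1/9)^(1/2) = 0.333333
  ||g||_q = (integral x^10 dx)^(1/2) = (1/11)^(1/2) = 0.301511
Step 3: Holder bound = ||f||_p * ||g||_q = 0.333333 * 0.301511 = 0.100504
Verification: 0.1 <= 0.100504 (Holder holds)


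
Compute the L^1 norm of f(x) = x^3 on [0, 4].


Step 1: ||f||_1 = (integral_0^4 |x^3|^1 dx)^(1/1)
     = (integral_0^4 x^3 dx)^(1/1)
Step 2: integral_0^4 x^3 dx = [x^4/(4)] from 0 to 4 = 4^4/4
     = 256/4 = 64
Step 3: ||f||_1 = (64)^(1/1) = 64


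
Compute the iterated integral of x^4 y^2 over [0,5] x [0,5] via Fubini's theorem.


By Fubini's theorem, the double integral factors as a product of single integrals:
Step 1: integral_0^5 x^4 dx = [x^5/5] from 0 to 5
     = 5^5/5 = 625
Step 2: integral_0^5 y^2 dy = [y^3/3] from 0 to 5
     = 5^3/3 = 41.666667
Step 3: Double integral = 625 * 41.666667 = 26041.666667


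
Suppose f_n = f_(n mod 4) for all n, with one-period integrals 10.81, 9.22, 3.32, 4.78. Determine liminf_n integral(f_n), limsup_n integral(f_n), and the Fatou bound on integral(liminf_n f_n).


The sequence (integral(f_n)) is periodic with period 4, repeating the values 10.81, 9.22, 3.32, 4.78 indefinitely.
Step 1: For a periodic sequence, every tail (a_m, a_(m+1), ...) contains all 4 period values infinitely often.
Step 2: Hence inf of every tail = min of the period values = min(10.81, 9.22, 3.32, 4.78) = 3.32.
        liminf_n integral(f_n) = sup over m of (inf of tail from m) = 3.32.
Step 3: Similarly sup of every tail = max of the period values = 10.81.
        limsup_n integral(f_n) = 10.81.
Step 4: Fatou's lemma: integral(liminf_n f_n) <= liminf_n integral(f_n) = 3.32.
        So the integral of the pointwise liminf is at most 3.32.


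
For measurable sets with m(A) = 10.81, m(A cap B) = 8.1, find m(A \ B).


m(A \ B) = m(A) - m(A n B)
= 10.81 - 8.1
= 2.71


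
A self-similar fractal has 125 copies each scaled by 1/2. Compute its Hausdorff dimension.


For a self-similar set with N copies scaled by 1/r:
dim_H = log(N)/log(r) = log(125)/log(2)
= 4.828314/0.693147
= 6.965784


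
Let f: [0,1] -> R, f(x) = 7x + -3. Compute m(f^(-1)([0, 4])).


f^(-1)([0, 4]) = {x : 0 <= 7x + -3 <= 4}
Solving: (0 - -3)/7 <= x <= (4 - -3)/7
= [0.428571, 1]
Intersecting with [0,1]: [0.428571, 1]
Measure = 1 - 0.428571 = 0.571429


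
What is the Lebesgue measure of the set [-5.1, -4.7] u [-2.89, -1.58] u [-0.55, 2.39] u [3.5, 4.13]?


For pairwise disjoint intervals, m(union) = sum of lengths.
= (-4.7 - -5.1) + (-1.58 - -2.89) + (2.39 - -0.55) + (4.13 - 3.5)
= 0.4 + 1.31 + 2.94 + 0.63
= 5.28


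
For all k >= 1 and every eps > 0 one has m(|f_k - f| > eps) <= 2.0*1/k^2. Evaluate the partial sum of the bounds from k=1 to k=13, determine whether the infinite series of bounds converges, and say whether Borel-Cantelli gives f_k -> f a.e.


Step 1: List the terms 2.0*1/k^2 for k = 1 to 13:
  k=1: 2
  k=2: 0.5
  k=3: 0.222222
  k=4: 0.125
  k=5: 0.08
  k=6: 0.055556
  k=7: 0.040816
  k=8: 0.03125
  k=9: 0.024691
  k=10: 0.02
  k=11: 0.016529
  k=12: 0.013889
  k=13: 0.011834
Step 2: Partial sum = 2 + 0.5 + 0.222222 + 0.125 + 0.08 + 0.055556 + 0.040816 + 0.03125 + 0.024691 + 0.02 + 0.016529 + 0.013889 + 0.011834
     = 3.141788
Step 3: The full series sum_(k>=1) 2.0*1/k^2 converges (p-series with p = 2 > 1; a constant multiple of a convergent series converges).
Step 4: Fix eps > 0. Since sum_k m(|f_k - f| > eps) < infinity, the Borel-Cantelli lemma gives
        m(limsup_k {|f_k - f| > eps}) = 0, i.e. for a.e. x, |f_k(x) - f(x)| <= eps for all large k.
        Applying this with eps = 1/j for j = 1, 2, ... and intersecting the countably many full-measure sets,
        for a.e. x we get limsup_k |f_k(x) - f(x)| <= 1/j for every j, hence f_k -> f almost everywhere.
Conclusion: series converges; Borel-Cantelli yields f_k -> f a.e.


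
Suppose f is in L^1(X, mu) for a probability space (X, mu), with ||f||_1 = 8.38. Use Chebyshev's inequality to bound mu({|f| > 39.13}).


Chebyshev/Markov inequality: mu(|f| > eps) <= (||f||_p / eps)^p
Step 1: ||f||_1 / eps = 8.38 / 39.13 = 0.214158
Step 2: Raise to power p = 1:
  (0.214158)^1 = 0.214158
Step 3: Therefore mu(|f| > 39.13) <= 0.214158


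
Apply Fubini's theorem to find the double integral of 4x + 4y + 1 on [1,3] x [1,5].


By Fubini, integrate in x first, then y.
Step 1: Fix y, integrate over x in [1,3]:
  integral(4x + 4y + 1, x=1..3)
  = 4*(3^2 - 1^2)/2 + (4y + 1)*(3 - 1)
  = 16 + (4y + 1)*2
  = 16 + 8y + 2
  = 18 + 8y
Step 2: Integrate over y in [1,5]:
  integral(18 + 8y, y=1..5)
  = 18*4 + 8*(5^2 - 1^2)/2
  = 72 + 96
  = 168


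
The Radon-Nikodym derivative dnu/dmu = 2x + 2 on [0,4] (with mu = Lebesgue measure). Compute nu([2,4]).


nu(A) = integral_A (dnu/dmu) dmu = integral_2^4 (2x + 2) dx
Step 1: Antiderivative F(x) = (2/2)x^2 + 2x
Step 2: F(4) = (2/2)*4^2 + 2*4 = 16 + 8 = 24
Step 3: F(2) = (2/2)*2^2 + 2*2 = 4 + 4 = 8
Step 4: nu([2,4]) = F(4) - F(2) = 24 - 8 = 16


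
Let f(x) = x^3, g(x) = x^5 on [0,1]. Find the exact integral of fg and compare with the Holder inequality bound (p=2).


Step 1: Exact integral of f*g = integral(x^8, 0, 1) = 1/9
     = 0.111111
Step 2: Holder bound with p=2, q=2:
  ||f||_p = (integral x^6 dx)^(1/2) = (1/7)^(1/2) = 0.377964
  ||g||_q = (integral x^10 dx)^(1/2) = (1/11)^(1/2) = 0.301511
Step 3: Holder bound = ||f||_p * ||g||_q = 0.377964 * 0.301511 = 0.113961
Verification: 0.111111 <= 0.113961 (Holder holds)


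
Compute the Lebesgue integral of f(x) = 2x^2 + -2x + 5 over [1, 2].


The Lebesgue integral of a Riemann-integrable function agrees with the Riemann integral.
Antiderivative F(x) = (2/3)x^3 + (-2/2)x^2 + 5x
F(2) = (2/3)*2^3 + (-2/2)*2^2 + 5*2
     = (2/3)*8 + (-2/2)*4 + 5*2
     = 5.333333 + -4 + 10
     = 11.333333
F(1) = 4.666667
Integral = F(2) - F(1) = 11.333333 - 4.666667 = 6.666667


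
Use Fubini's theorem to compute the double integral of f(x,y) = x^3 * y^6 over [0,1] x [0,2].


By Fubini's theorem, the double integral factors as a product of single integrals:
Step 1: integral_0^1 x^3 dx = [x^4/4] from 0 to 1
     = 1^4/4 = 0.25
Step 2: integral_0^2 y^6 dy = [y^7/7] from 0 to 2
     = 2^7/7 = 18.285714
Step 3: Double integral = 0.25 * 18.285714 = 4.571429


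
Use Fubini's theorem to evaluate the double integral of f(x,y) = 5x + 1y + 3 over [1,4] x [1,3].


By Fubini, integrate in x first, then y.
Step 1: Fix y, integrate over x in [1,4]:
  integral(5x + 1y + 3, x=1..4)
  = 5*(4^2 - 1^2)/2 + (1y + 3)*(4 - 1)
  = 37.5 + (1y + 3)*3
  = 37.5 + 3y + 9
  = 46.5 + 3y
Step 2: Integrate over y in [1,3]:
  integral(46.5 + 3y, y=1..3)
  = 46.5*2 + 3*(3^2 - 1^2)/2
  = 93 + 12
  = 105


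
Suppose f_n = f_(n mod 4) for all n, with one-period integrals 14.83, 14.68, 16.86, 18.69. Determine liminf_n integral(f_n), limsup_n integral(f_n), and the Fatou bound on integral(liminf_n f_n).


The sequence (integral(f_n)) is periodic with period 4, repeating the values 14.83, 14.68, 16.86, 18.69 indefinitely.
Step 1: For a periodic sequence, every tail (a_m, a_(m+1), ...) contains all 4 period values infinitely often.
Step 2: Hence inf of every tail = min of the period values = min(14.83, 14.68, 16.86, 18.69) = 14.68.
        liminf_n integral(f_n) = sup over m of (inf of tail from m) = 14.68.
Step 3: Similarly sup of every tail = max of the period values = 18.69.
        limsup_n integral(f_n) = 18.69.
Step 4: Fatou's lemma: integral(liminf_n f_n) <= liminf_n integral(f_n) = 14.68.
        So the integral of the pointwise liminf is at most 14.68.


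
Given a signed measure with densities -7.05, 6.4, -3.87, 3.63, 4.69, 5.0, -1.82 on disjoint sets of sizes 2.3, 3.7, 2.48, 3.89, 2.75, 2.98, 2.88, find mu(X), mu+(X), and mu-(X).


Step 1: Compute signed measure on each set:
  Set 1: -7.05 * 2.3 = -16.215
  Set 2: 6.4 * 3.7 = 23.68
  Set 3: -3.87 * 2.48 = -9.5976
  Set 4: 3.63 * 3.89 = 14.1207
  Set 5: 4.69 * 2.75 = 12.8975
  Set 6: 5.0 * 2.98 = 14.9
  Set 7: -1.82 * 2.88 = -5.2416
Step 2: Total signed measure = (-16.215) + (23.68) + (-9.5976) + (14.1207) + (12.8975) + (14.9) + (-5.2416)
     = 34.544
Step 3: Positive part mu+(X) = sum of positive contributions = 65.5982
Step 4: Negative part mu-(X) = |sum of negative contributions| = 31.0542


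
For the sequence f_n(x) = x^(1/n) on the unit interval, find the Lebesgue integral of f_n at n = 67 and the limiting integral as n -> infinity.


At n = 67: f_67(x) = x^(1/67).
Step 1: integral(x^(1/67), 0, 1) = [x^(1/67+1) / (1/67+1)] from 0 to 1
     = 1 / (1/67 + 1) = 1 / ((67+1)/67) = 67/(67+1)
     = 67/68 = 0.985294
Step 2: As n -> infinity, f_n(x) = x^(1/n) -> 1 for x in (0,1], and f_n is increasing in n.
By MCT, lim_n integral(f_n) = integral(lim_n f_n) = integral(1, 0, 1) = 1.
Step 3: Verify convergence: 67/68 = 0.985294 -> 1


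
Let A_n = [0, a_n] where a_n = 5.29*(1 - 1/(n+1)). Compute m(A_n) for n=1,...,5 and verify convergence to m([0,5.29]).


By continuity of measure from below: if A_n increases to A, then m(A_n) -> m(A).
Here A = [0, 5.29], so m(A) = 5.29
Step 1: a_1 = 5.29*(1 - 1/2) = 2.645, m(A_1) = 2.645
Step 2: a_2 = 5.29*(1 - 1/3) = 3.5267, m(A_2) = 3.5267
Step 3: a_3 = 5.29*(1 - 1/4) = 3.9675, m(A_3) = 3.9675
Step 4: a_4 = 5.29*(1 - 1/5) = 4.232, m(A_4) = 4.232
Step 5: a_5 = 5.29*(1 - 1/6) = 4.4083, m(A_5) = 4.4083
Limit: m(A_n) -> m([0,5.29]) = 5.29


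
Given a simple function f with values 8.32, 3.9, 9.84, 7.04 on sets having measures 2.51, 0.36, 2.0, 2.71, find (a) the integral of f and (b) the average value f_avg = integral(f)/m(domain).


Step 1: Integral = sum(value_i * measure_i)
= 8.32*2.51 + 3.9*0.36 + 9.84*2.0 + 7.04*2.71
= 20.8832 + 1.404 + 19.68 + 19.0784
= 61.0456
Step 2: Total measure of domain = 2.51 + 0.36 + 2.0 + 2.71 = 7.58
Step 3: Average value = 61.0456 / 7.58 = 8.053509


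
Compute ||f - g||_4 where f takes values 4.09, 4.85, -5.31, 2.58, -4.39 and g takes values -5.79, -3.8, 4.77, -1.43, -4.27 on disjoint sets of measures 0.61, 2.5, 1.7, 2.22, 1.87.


Step 1: Compute differences f_i - g_i:
  4.09 - -5.79 = 9.88
  4.85 - -3.8 = 8.65
  -5.31 - 4.77 = -10.08
  2.58 - -1.43 = 4.01
  -4.39 - -4.27 = -0.12
Step 2: Compute |diff|^4 * measure for each set:
  |9.88|^4 * 0.61 = 9528.571087 * 0.61 = 5812.428363
  |8.65|^4 * 2.5 = 5598.406506 * 2.5 = 13996.016266
  |-10.08|^4 * 1.7 = 10323.860521 * 1.7 = 17550.562886
  |4.01|^4 * 2.22 = 258.569616 * 2.22 = 574.024548
  |-0.12|^4 * 1.87 = 2.073600e-04 * 1.87 = 3.877632e-04
Step 3: Sum = 37933.03245
Step 4: ||f-g||_4 = (37933.03245)^(1/4) = 13.955789


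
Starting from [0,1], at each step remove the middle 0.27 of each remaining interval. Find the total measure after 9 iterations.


Step 1: At each step, fraction remaining = 1 - 0.27 = 0.73
Step 2: After 9 steps, measure = (0.73)^9
Result = 0.058872


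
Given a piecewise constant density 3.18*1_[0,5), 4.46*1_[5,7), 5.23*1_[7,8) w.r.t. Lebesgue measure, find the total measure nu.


Integrate each piece of the Radon-Nikodym derivative:
Step 1: integral_0^5 3.18 dx = 3.18*(5-0) = 3.18*5 = 15.9
Step 2: integral_5^7 4.46 dx = 4.46*(7-5) = 4.46*2 = 8.92
Step 3: integral_7^8 5.23 dx = 5.23*(8-7) = 5.23*1 = 5.23
Total: 15.9 + 8.92 + 5.23 = 30.05


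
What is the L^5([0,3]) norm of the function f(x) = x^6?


Step 1: ||f||_5 = (integral_0^3 |x^6|^5 dx)^(1/5)
     = (integral_0^3 x^30 dx)^(1/5)
Step 2: integral_0^3 x^30 dx = [x^31/(31)] from 0 to 3 = 3^31/31
     = 617673396283947/31 = 1.992495e+13
Step 3: ||f||_5 = (1.992495e+13)^(1/5) = 456.96132


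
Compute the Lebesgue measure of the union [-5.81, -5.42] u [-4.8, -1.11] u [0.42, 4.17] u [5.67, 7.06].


For pairwise disjoint intervals, m(union) = sum of lengths.
= (-5.42 - -5.81) + (-1.11 - -4.8) + (4.17 - 0.42) + (7.06 - 5.67)
= 0.39 + 3.69 + 3.75 + 1.39
= 9.22


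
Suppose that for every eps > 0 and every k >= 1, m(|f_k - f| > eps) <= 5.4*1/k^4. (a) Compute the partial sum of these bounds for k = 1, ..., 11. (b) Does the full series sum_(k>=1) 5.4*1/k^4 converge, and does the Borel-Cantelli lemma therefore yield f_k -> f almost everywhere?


Step 1: List the terms 5.4*1/k^4 for k = 1 to 11:
  k=1: 5.4
  k=2: 0.3375
  k=3: 0.066667
  k=4: 0.021094
  k=5: 0.00864
  k=6: 0.004167
  k=7: 0.002249
  k=8: 0.001318
  k=9: 8.230453e-04
  k=10: 5.400000e-04
  k=11: 3.688273e-04
Step 2: Partial sum = 5.4 + 0.3375 + 0.066667 + 0.021094 + 0.00864 + 0.004167 + 0.002249 + 0.001318 + 8.230453e-04 + 5.400000e-04 + 3.688273e-04
     = 5.843366
Step 3: The full series sum_(k>=1) 5.4*1/k^4 converges (p-series with p = 4 > 1; a constant multiple of a convergent series converges).
Step 4: Fix eps > 0. Since sum_k m(|f_k - f| > eps) < infinity, the Borel-Cantelli lemma gives
        m(limsup_k {|f_k - f| > eps}) = 0, i.e. for a.e. x, |f_k(x) - f(x)| <= eps for all large k.
        Applying this with eps = 1/j for j = 1, 2, ... and intersecting the countably many full-measure sets,
        for a.e. x we get limsup_k |f_k(x) - f(x)| <= 1/j for every j, hence f_k -> f almost everywhere.
Conclusion: series converges; Borel-Cantelli yields f_k -> f a.e.


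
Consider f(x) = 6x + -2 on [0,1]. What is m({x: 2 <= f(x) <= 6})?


f^(-1)([2, 6]) = {x : 2 <= 6x + -2 <= 6}
Solving: (2 - -2)/6 <= x <= (6 - -2)/6
= [0.666667, 1.333333]
Intersecting with [0,1]: [0.666667, 1]
Measure = 1 - 0.666667 = 0.333333


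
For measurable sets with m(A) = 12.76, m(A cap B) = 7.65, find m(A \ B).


m(A \ B) = m(A) - m(A n B)
= 12.76 - 7.65
= 5.11


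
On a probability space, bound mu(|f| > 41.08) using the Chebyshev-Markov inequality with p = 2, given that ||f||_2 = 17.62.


Chebyshev/Markov inequality: mu(|f| > eps) <= (||f||_p / eps)^p
Step 1: ||f||_2 / eps = 17.62 / 41.08 = 0.428919
Step 2: Raise to power p = 2:
  (0.428919)^2 = 0.183972
Step 3: Therefore mu(|f| > 41.08) <= 0.183972


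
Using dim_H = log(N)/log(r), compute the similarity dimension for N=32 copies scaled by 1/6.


For a self-similar set with N copies scaled by 1/r:
dim_H = log(N)/log(r) = log(32)/log(6)
= 3.465736/1.791759
= 1.934264


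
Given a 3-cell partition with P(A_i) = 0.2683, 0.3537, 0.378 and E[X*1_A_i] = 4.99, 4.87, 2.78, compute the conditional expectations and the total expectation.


For each cell A_i: E[X|A_i] = E[X*1_A_i] / P(A_i)
Step 1: E[X|A_1] = 4.99 / 0.2683 = 18.598584
Step 2: E[X|A_2] = 4.87 / 0.3537 = 13.768731
Step 3: E[X|A_3] = 2.78 / 0.378 = 7.354497
Verification: E[X] = sum E[X*1_A_i] = 4.99 + 4.87 + 2.78 = 12.64
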